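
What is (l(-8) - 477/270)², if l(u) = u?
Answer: 85849/900 ≈ 95.388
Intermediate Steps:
(l(-8) - 477/270)² = (-8 - 477/270)² = (-8 - 477*1/270)² = (-8 - 53/30)² = (-293/30)² = 85849/900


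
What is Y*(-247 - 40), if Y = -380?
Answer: 109060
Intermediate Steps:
Y*(-247 - 40) = -380*(-247 - 40) = -380*(-287) = 109060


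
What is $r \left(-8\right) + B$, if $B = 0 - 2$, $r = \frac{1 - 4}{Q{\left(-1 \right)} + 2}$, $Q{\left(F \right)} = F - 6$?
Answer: $- \frac{34}{5} \approx -6.8$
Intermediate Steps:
$Q{\left(F \right)} = -6 + F$ ($Q{\left(F \right)} = F - 6 = -6 + F$)
$r = \frac{3}{5}$ ($r = \frac{1 - 4}{\left(-6 - 1\right) + 2} = - \frac{3}{-7 + 2} = - \frac{3}{-5} = \left(-3\right) \left(- \frac{1}{5}\right) = \frac{3}{5} \approx 0.6$)
$B = -2$ ($B = 0 - 2 = -2$)
$r \left(-8\right) + B = \frac{3}{5} \left(-8\right) - 2 = - \frac{24}{5} - 2 = - \frac{34}{5}$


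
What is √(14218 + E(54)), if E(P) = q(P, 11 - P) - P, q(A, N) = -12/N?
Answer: 2*√6547438/43 ≈ 119.01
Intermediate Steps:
E(P) = -P - 12/(11 - P) (E(P) = -12/(11 - P) - P = -P - 12/(11 - P))
√(14218 + E(54)) = √(14218 + (12 - 1*54*(-11 + 54))/(-11 + 54)) = √(14218 + (12 - 1*54*43)/43) = √(14218 + (12 - 2322)/43) = √(14218 + (1/43)*(-2310)) = √(14218 - 2310/43) = √(609064/43) = 2*√6547438/43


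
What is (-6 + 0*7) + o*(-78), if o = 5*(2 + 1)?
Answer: -1176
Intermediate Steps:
o = 15 (o = 5*3 = 15)
(-6 + 0*7) + o*(-78) = (-6 + 0*7) + 15*(-78) = (-6 + 0) - 1170 = -6 - 1170 = -1176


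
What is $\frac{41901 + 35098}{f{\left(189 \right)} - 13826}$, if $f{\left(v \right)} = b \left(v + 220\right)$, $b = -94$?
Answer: $- \frac{76999}{52272} \approx -1.473$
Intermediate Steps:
$f{\left(v \right)} = -20680 - 94 v$ ($f{\left(v \right)} = - 94 \left(v + 220\right) = - 94 \left(220 + v\right) = -20680 - 94 v$)
$\frac{41901 + 35098}{f{\left(189 \right)} - 13826} = \frac{41901 + 35098}{\left(-20680 - 17766\right) - 13826} = \frac{76999}{\left(-20680 - 17766\right) - 13826} = \frac{76999}{-38446 - 13826} = \frac{76999}{-52272} = 76999 \left(- \frac{1}{52272}\right) = - \frac{76999}{52272}$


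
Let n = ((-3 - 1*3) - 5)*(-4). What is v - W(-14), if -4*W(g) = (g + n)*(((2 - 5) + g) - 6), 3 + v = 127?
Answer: -97/2 ≈ -48.500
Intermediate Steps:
v = 124 (v = -3 + 127 = 124)
n = 44 (n = ((-3 - 3) - 5)*(-4) = (-6 - 5)*(-4) = -11*(-4) = 44)
W(g) = -(-9 + g)*(44 + g)/4 (W(g) = -(g + 44)*(((2 - 5) + g) - 6)/4 = -(44 + g)*((-3 + g) - 6)/4 = -(44 + g)*(-9 + g)/4 = -(-9 + g)*(44 + g)/4)
v - W(-14) = 124 - (99 - 35/4*(-14) - ¼*(-14)²) = 124 - (99 + 245/2 - ¼*196) = 124 - (99 + 245/2 - 49) = 124 - 1*345/2 = 124 - 345/2 = -97/2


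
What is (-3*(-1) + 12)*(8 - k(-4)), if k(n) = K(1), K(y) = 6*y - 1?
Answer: 45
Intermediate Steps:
K(y) = -1 + 6*y
k(n) = 5 (k(n) = -1 + 6*1 = -1 + 6 = 5)
(-3*(-1) + 12)*(8 - k(-4)) = (-3*(-1) + 12)*(8 - 1*5) = (3 + 12)*(8 - 5) = 15*3 = 45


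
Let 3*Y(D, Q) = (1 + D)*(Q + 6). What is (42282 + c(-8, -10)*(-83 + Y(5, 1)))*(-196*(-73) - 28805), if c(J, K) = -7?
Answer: -619964205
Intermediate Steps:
Y(D, Q) = (1 + D)*(6 + Q)/3 (Y(D, Q) = ((1 + D)*(Q + 6))/3 = ((1 + D)*(6 + Q))/3 = (1 + D)*(6 + Q)/3)
(42282 + c(-8, -10)*(-83 + Y(5, 1)))*(-196*(-73) - 28805) = (42282 - 7*(-83 + (2 + 2*5 + (⅓)*1 + (⅓)*5*1)))*(-196*(-73) - 28805) = (42282 - 7*(-83 + (2 + 10 + ⅓ + 5/3)))*(14308 - 28805) = (42282 - 7*(-83 + 14))*(-14497) = (42282 - 7*(-69))*(-14497) = (42282 + 483)*(-14497) = 42765*(-14497) = -619964205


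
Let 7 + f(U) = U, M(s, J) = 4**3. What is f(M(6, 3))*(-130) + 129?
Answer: -7281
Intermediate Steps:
M(s, J) = 64
f(U) = -7 + U
f(M(6, 3))*(-130) + 129 = (-7 + 64)*(-130) + 129 = 57*(-130) + 129 = -7410 + 129 = -7281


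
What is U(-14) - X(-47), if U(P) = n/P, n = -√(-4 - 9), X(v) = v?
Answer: 47 + I*√13/14 ≈ 47.0 + 0.25754*I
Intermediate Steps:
n = -I*√13 (n = -√(-13) = -I*√13 ≈ -3.6056*I)
U(P) = -I*√13/P (U(P) = (-I*√13)/P = -I*√13/P)
U(-14) - X(-47) = -1*I*√13/(-14) - 1*(-47) = -1*I*√13*(-1/14) + 47 = I*√13/14 + 47 = 47 + I*√13/14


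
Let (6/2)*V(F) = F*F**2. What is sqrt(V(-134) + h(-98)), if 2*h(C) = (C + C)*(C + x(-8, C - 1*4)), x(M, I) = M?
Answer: 2*I*sqrt(1781205)/3 ≈ 889.75*I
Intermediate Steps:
V(F) = F**3/3 (V(F) = (F*F**2)/3 = F**3/3)
h(C) = C*(-8 + C) (h(C) = ((C + C)*(C - 8))/2 = ((2*C)*(-8 + C))/2 = (2*C*(-8 + C))/2 = C*(-8 + C))
sqrt(V(-134) + h(-98)) = sqrt((1/3)*(-134)**3 - 98*(-8 - 98)) = sqrt((1/3)*(-2406104) - 98*(-106)) = sqrt(-2406104/3 + 10388) = sqrt(-2374940/3) = 2*I*sqrt(1781205)/3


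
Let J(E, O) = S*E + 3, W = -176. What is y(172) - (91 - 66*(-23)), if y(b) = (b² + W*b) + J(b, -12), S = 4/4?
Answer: -2122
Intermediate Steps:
S = 1 (S = 4*(¼) = 1)
J(E, O) = 3 + E (J(E, O) = 1*E + 3 = E + 3 = 3 + E)
y(b) = 3 + b² - 175*b (y(b) = (b² - 176*b) + (3 + b) = 3 + b² - 175*b)
y(172) - (91 - 66*(-23)) = (3 + 172² - 175*172) - (91 - 66*(-23)) = (3 + 29584 - 30100) - (91 + 1518) = -513 - 1*1609 = -513 - 1609 = -2122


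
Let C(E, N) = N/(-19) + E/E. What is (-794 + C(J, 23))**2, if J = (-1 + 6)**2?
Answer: 227708100/361 ≈ 6.3077e+5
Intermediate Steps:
J = 25 (J = 5**2 = 25)
C(E, N) = 1 - N/19 (C(E, N) = N*(-1/19) + 1 = -N/19 + 1 = 1 - N/19)
(-794 + C(J, 23))**2 = (-794 + (1 - 1/19*23))**2 = (-794 + (1 - 23/19))**2 = (-794 - 4/19)**2 = (-15090/19)**2 = 227708100/361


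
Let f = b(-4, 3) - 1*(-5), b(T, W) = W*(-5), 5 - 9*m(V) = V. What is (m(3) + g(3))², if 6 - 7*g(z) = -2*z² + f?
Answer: 102400/3969 ≈ 25.800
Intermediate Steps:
m(V) = 5/9 - V/9
b(T, W) = -5*W
f = -10 (f = -5*3 - 1*(-5) = -15 + 5 = -10)
g(z) = 16/7 + 2*z²/7 (g(z) = 6/7 - (-2*z² - 10)/7 = 6/7 - (-10 - 2*z²)/7 = 6/7 + (10/7 + 2*z²/7) = 16/7 + 2*z²/7)
(m(3) + g(3))² = ((5/9 - ⅑*3) + (16/7 + (2/7)*3²))² = ((5/9 - ⅓) + (16/7 + (2/7)*9))² = (2/9 + (16/7 + 18/7))² = (2/9 + 34/7)² = (320/63)² = 102400/3969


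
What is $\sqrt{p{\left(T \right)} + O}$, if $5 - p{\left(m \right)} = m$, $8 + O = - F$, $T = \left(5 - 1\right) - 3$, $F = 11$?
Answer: $i \sqrt{15} \approx 3.873 i$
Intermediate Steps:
$T = 1$ ($T = 4 - 3 = 1$)
$O = -19$ ($O = -8 - 11 = -19$)
$p{\left(m \right)} = 5 - m$
$\sqrt{p{\left(T \right)} + O} = \sqrt{\left(5 - 1\right) - 19} = \sqrt{4 - 19} = \sqrt{-15} = i \sqrt{15}$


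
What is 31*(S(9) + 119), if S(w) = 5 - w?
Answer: 3565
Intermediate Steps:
31*(S(9) + 119) = 31*((5 - 1*9) + 119) = 31*((5 - 9) + 119) = 31*(-4 + 119) = 31*115 = 3565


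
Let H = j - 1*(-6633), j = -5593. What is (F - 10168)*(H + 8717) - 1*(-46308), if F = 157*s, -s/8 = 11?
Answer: -233965580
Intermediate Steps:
s = -88 (s = -8*11 = -88)
F = -13816 (F = 157*(-88) = -13816)
H = 1040 (H = -5593 - 1*(-6633) = -5593 + 6633 = 1040)
(F - 10168)*(H + 8717) - 1*(-46308) = (-13816 - 10168)*(1040 + 8717) - 1*(-46308) = -23984*9757 + 46308 = -234011888 + 46308 = -233965580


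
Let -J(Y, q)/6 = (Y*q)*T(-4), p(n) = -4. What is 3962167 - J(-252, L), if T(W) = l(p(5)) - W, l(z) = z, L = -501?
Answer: 3962167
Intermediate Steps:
T(W) = -4 - W
J(Y, q) = 0 (J(Y, q) = -6*Y*q*(-4 - 1*(-4)) = -6*Y*q*(-4 + 4) = -6*Y*q*0 = -6*0 = 0)
3962167 - J(-252, L) = 3962167 - 1*0 = 3962167 + 0 = 3962167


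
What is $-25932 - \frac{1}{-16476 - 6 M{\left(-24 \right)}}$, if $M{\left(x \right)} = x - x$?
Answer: $- \frac{427255631}{16476} \approx -25932.0$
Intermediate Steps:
$M{\left(x \right)} = 0$
$-25932 - \frac{1}{-16476 - 6 M{\left(-24 \right)}} = -25932 - \frac{1}{-16476 - 0} = -25932 - \frac{1}{-16476 + 0} = -25932 - \frac{1}{-16476} = -25932 - - \frac{1}{16476} = -25932 + \frac{1}{16476} = - \frac{427255631}{16476}$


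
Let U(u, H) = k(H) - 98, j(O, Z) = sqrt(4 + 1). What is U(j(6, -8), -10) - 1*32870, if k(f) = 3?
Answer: -32965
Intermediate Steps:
j(O, Z) = sqrt(5)
U(u, H) = -95 (U(u, H) = 3 - 98 = -95)
U(j(6, -8), -10) - 1*32870 = -95 - 1*32870 = -95 - 32870 = -32965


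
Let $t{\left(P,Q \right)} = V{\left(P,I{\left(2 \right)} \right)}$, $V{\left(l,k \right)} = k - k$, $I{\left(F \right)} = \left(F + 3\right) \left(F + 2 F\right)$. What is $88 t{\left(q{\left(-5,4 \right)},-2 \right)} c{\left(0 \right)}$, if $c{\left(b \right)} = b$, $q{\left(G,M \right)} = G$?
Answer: $0$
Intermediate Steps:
$I{\left(F \right)} = 3 F \left(3 + F\right)$ ($I{\left(F \right)} = \left(3 + F\right) 3 F = 3 F \left(3 + F\right)$)
$V{\left(l,k \right)} = 0$
$t{\left(P,Q \right)} = 0$
$88 t{\left(q{\left(-5,4 \right)},-2 \right)} c{\left(0 \right)} = 88 \cdot 0 \cdot 0 = 0 \cdot 0 = 0$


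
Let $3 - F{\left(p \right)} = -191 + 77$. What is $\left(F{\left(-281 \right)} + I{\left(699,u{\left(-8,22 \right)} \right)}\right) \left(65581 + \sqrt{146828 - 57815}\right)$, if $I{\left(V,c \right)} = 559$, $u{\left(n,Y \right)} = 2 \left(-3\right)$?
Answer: $44332756 + 676 \sqrt{89013} \approx 4.4534 \cdot 10^{7}$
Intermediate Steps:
$u{\left(n,Y \right)} = -6$
$F{\left(p \right)} = 117$ ($F{\left(p \right)} = 3 - \left(-191 + 77\right) = 3 - -114 = 3 + 114 = 117$)
$\left(F{\left(-281 \right)} + I{\left(699,u{\left(-8,22 \right)} \right)}\right) \left(65581 + \sqrt{146828 - 57815}\right) = \left(117 + 559\right) \left(65581 + \sqrt{146828 - 57815}\right) = 676 \left(65581 + \sqrt{89013}\right) = 44332756 + 676 \sqrt{89013}$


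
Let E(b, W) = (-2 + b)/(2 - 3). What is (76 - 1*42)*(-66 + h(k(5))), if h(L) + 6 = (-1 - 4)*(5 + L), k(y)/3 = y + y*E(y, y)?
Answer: 1802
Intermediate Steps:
E(b, W) = 2 - b (E(b, W) = (-2 + b)/(-1) = (-2 + b)*(-1) = 2 - b)
k(y) = 3*y + 3*y*(2 - y) (k(y) = 3*(y + y*(2 - y)) = 3*y + 3*y*(2 - y))
h(L) = -31 - 5*L (h(L) = -6 + (-1 - 4)*(5 + L) = -6 - 5*(5 + L) = -6 + (-25 - 5*L) = -31 - 5*L)
(76 - 1*42)*(-66 + h(k(5))) = (76 - 1*42)*(-66 + (-31 - 15*5*(3 - 1*5))) = (76 - 42)*(-66 + (-31 - 15*5*(3 - 5))) = 34*(-66 + (-31 - 15*5*(-2))) = 34*(-66 + (-31 - 5*(-30))) = 34*(-66 + (-31 + 150)) = 34*(-66 + 119) = 34*53 = 1802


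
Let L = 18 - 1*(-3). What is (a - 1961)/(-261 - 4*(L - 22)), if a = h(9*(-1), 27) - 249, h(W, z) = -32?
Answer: 2242/257 ≈ 8.7237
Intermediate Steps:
L = 21 (L = 18 + 3 = 21)
a = -281 (a = -32 - 249 = -281)
(a - 1961)/(-261 - 4*(L - 22)) = (-281 - 1961)/(-261 - 4*(21 - 22)) = -2242/(-261 - 4*(-1)) = -2242/(-261 + 4) = -2242/(-257) = -2242*(-1/257) = 2242/257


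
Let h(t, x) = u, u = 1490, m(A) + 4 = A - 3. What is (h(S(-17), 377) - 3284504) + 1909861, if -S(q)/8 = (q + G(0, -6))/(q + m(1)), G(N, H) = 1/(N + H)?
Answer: -1373153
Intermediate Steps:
m(A) = -7 + A (m(A) = -4 + (A - 3) = -4 + (-3 + A) = -7 + A)
G(N, H) = 1/(H + N)
S(q) = -8*(-⅙ + q)/(-6 + q) (S(q) = -8*(q + 1/(-6 + 0))/(q + (-7 + 1)) = -8*(q + 1/(-6))/(q - 6) = -8*(q - ⅙)/(-6 + q) = -8*(-⅙ + q)/(-6 + q))
h(t, x) = 1490
(h(S(-17), 377) - 3284504) + 1909861 = (1490 - 3284504) + 1909861 = -3283014 + 1909861 = -1373153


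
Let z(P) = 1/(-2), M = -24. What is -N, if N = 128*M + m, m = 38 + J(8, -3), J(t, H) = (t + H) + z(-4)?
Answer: 6059/2 ≈ 3029.5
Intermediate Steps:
z(P) = -1/2 (z(P) = 1*(-1/2) = -1/2)
J(t, H) = -1/2 + H + t (J(t, H) = (t + H) - 1/2 = (H + t) - 1/2 = -1/2 + H + t)
m = 85/2 (m = 38 + (-1/2 - 3 + 8) = 38 + 9/2 = 85/2 ≈ 42.500)
N = -6059/2 (N = 128*(-24) + 85/2 = -3072 + 85/2 = -6059/2 ≈ -3029.5)
-N = -1*(-6059/2) = 6059/2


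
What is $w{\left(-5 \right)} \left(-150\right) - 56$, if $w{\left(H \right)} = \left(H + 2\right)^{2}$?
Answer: $-1406$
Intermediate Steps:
$w{\left(H \right)} = \left(2 + H\right)^{2}$
$w{\left(-5 \right)} \left(-150\right) - 56 = \left(2 - 5\right)^{2} \left(-150\right) - 56 = \left(-3\right)^{2} \left(-150\right) - 56 = 9 \left(-150\right) - 56 = -1350 - 56 = -1406$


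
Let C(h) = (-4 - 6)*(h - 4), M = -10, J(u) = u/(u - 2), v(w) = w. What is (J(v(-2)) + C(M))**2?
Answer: 78961/4 ≈ 19740.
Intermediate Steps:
J(u) = u/(-2 + u)
C(h) = 40 - 10*h (C(h) = -10*(-4 + h) = 40 - 10*h)
(J(v(-2)) + C(M))**2 = (-2/(-2 - 2) + (40 - 10*(-10)))**2 = (-2/(-4) + (40 + 100))**2 = (-2*(-1/4) + 140)**2 = (1/2 + 140)**2 = (281/2)**2 = 78961/4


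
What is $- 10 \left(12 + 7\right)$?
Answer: $-190$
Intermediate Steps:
$- 10 \left(12 + 7\right) = \left(-10\right) 19 = -190$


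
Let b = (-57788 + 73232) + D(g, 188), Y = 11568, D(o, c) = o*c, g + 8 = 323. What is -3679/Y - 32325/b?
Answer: -3002891/3998672 ≈ -0.75097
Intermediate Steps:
g = 315 (g = -8 + 323 = 315)
D(o, c) = c*o
b = 74664 (b = (-57788 + 73232) + 188*315 = 15444 + 59220 = 74664)
-3679/Y - 32325/b = -3679/11568 - 32325/74664 = -3679*1/11568 - 32325*1/74664 = -3679/11568 - 10775/24888 = -3002891/3998672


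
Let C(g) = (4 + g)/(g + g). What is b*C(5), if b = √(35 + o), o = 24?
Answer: 9*√59/10 ≈ 6.9130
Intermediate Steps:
C(g) = (4 + g)/(2*g) (C(g) = (4 + g)/((2*g)) = (4 + g)*(1/(2*g)) = (4 + g)/(2*g))
b = √59 (b = √(35 + 24) = √59 ≈ 7.6811)
b*C(5) = √59*((½)*(4 + 5)/5) = √59*((½)*(⅕)*9) = √59*(9/10) = 9*√59/10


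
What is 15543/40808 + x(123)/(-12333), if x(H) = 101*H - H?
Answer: -103415527/167761688 ≈ -0.61644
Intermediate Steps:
x(H) = 100*H
15543/40808 + x(123)/(-12333) = 15543/40808 + (100*123)/(-12333) = 15543*(1/40808) + 12300*(-1/12333) = 15543/40808 - 4100/4111 = -103415527/167761688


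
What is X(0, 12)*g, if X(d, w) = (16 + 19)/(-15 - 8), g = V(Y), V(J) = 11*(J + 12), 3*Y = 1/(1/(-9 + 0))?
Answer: -3465/23 ≈ -150.65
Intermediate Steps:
Y = -3 (Y = 1/(3*(1/(-9 + 0))) = 1/(3*(1/(-9))) = 1/(3*(-1/9)) = (1/3)*(-9) = -3)
V(J) = 132 + 11*J (V(J) = 11*(12 + J) = 132 + 11*J)
g = 99 (g = 132 + 11*(-3) = 132 - 33 = 99)
X(d, w) = -35/23 (X(d, w) = 35/(-23) = 35*(-1/23) = -35/23)
X(0, 12)*g = -35/23*99 = -3465/23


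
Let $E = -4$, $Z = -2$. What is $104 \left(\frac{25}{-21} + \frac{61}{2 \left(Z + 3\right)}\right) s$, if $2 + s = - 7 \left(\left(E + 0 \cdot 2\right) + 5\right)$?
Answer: $- \frac{192036}{7} \approx -27434.0$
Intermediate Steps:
$s = -9$ ($s = -2 - 7 \left(\left(-4 + 0 \cdot 2\right) + 5\right) = -2 - 7 \left(\left(-4 + 0\right) + 5\right) = -2 - 7 \left(-4 + 5\right) = -2 - 7 = -9$)
$104 \left(\frac{25}{-21} + \frac{61}{2 \left(Z + 3\right)}\right) s = 104 \left(\frac{25}{-21} + \frac{61}{2 \left(-2 + 3\right)}\right) \left(-9\right) = 104 \left(25 \left(- \frac{1}{21}\right) + \frac{61}{2 \cdot 1}\right) \left(-9\right) = 104 \left(- \frac{25}{21} + \frac{61}{2}\right) \left(-9\right) = 104 \cdot \frac{1231}{42} \left(-9\right) = \frac{64012}{21} \left(-9\right) = - \frac{192036}{7}$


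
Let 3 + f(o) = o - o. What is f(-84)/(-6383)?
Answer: 3/6383 ≈ 0.00047000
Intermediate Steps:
f(o) = -3 (f(o) = -3 + (o - o) = -3 + 0 = -3)
f(-84)/(-6383) = -3/(-6383) = -3*(-1/6383) = 3/6383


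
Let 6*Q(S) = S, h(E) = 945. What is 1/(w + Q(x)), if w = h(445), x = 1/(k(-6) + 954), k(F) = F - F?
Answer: 5724/5409181 ≈ 0.0010582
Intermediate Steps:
k(F) = 0
x = 1/954 (x = 1/(0 + 954) = 1/954 ≈ 0.0010482)
w = 945
Q(S) = S/6
1/(w + Q(x)) = 1/(945 + (1/6)*(1/954)) = 1/(945 + 1/5724) = 1/(5409181/5724) = 5724/5409181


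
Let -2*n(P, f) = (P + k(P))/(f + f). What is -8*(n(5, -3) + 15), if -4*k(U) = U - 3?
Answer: -123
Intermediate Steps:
k(U) = 3/4 - U/4 (k(U) = -(U - 3)/4 = -(-3 + U)/4 = 3/4 - U/4)
n(P, f) = -(3/4 + 3*P/4)/(4*f) (n(P, f) = -(P + (3/4 - P/4))/(2*(f + f)) = -(3/4 + 3*P/4)/(2*(2*f)) = -(3/4 + 3*P/4)*1/(2*f)/2 = -(3/4 + 3*P/4)/(4*f))
-8*(n(5, -3) + 15) = -8*((3/16)*(-1 - 1*5)/(-3) + 15) = -8*((3/16)*(-1/3)*(-1 - 5) + 15) = -8*((3/16)*(-1/3)*(-6) + 15) = -8*(3/8 + 15) = -8*123/8 = -123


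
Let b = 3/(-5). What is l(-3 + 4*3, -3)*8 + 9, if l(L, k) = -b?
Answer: 69/5 ≈ 13.800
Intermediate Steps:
b = -⅗ (b = 3*(-⅕) = -⅗ ≈ -0.60000)
l(L, k) = ⅗ (l(L, k) = -1*(-⅗) = ⅗)
l(-3 + 4*3, -3)*8 + 9 = (⅗)*8 + 9 = 24/5 + 9 = 69/5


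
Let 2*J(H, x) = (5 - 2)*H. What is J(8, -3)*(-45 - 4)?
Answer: -588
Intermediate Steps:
J(H, x) = 3*H/2 (J(H, x) = ((5 - 2)*H)/2 = (3*H)/2 = 3*H/2)
J(8, -3)*(-45 - 4) = ((3/2)*8)*(-45 - 4) = 12*(-49) = -588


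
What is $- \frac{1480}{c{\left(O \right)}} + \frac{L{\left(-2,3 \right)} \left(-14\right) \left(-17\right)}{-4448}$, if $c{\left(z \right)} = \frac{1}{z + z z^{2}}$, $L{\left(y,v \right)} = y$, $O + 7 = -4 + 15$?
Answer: $- \frac{111911561}{1112} \approx -1.0064 \cdot 10^{5}$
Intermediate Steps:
$O = 4$ ($O = -7 + \left(-4 + 15\right) = -7 + 11 = 4$)
$c{\left(z \right)} = \frac{1}{z + z^{3}}$
$- \frac{1480}{c{\left(O \right)}} + \frac{L{\left(-2,3 \right)} \left(-14\right) \left(-17\right)}{-4448} = - \frac{1480}{\frac{1}{4 + 4^{3}}} + \frac{\left(-2\right) \left(-14\right) \left(-17\right)}{-4448} = - \frac{1480}{\frac{1}{4 + 64}} + 28 \left(-17\right) \left(- \frac{1}{4448}\right) = - \frac{1480}{\frac{1}{68}} - - \frac{119}{1112} = - 1480 \frac{1}{\frac{1}{68}} + \frac{119}{1112} = \left(-1480\right) 68 + \frac{119}{1112} = -100640 + \frac{119}{1112} = - \frac{111911561}{1112}$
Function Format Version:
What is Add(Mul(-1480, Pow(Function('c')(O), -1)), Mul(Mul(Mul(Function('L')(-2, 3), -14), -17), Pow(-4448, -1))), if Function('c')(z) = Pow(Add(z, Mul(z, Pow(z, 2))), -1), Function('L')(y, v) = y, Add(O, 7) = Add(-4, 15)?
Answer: Rational(-111911561, 1112) ≈ -1.0064e+5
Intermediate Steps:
O = 4 (O = Add(-7, Add(-4, 15)) = Add(-7, 11) = 4)
Function('c')(z) = Pow(Add(z, Pow(z, 3)), -1)
Add(Mul(-1480, Pow(Function('c')(O), -1)), Mul(Mul(Mul(Function('L')(-2, 3), -14), -17), Pow(-4448, -1))) = Add(Mul(-1480, Pow(Pow(Add(4, Pow(4, 3)), -1), -1)), Mul(Mul(Mul(-2, -14), -17), Pow(-4448, -1))) = Add(Mul(-1480, Pow(Pow(Add(4, 64), -1), -1)), Mul(Mul(28, -17), Rational(-1, 4448))) = Add(Mul(-1480, Pow(Pow(68, -1), -1)), Mul(-476, Rational(-1, 4448))) = Add(Mul(-1480, Pow(Rational(1, 68), -1)), Rational(119, 1112)) = Add(Mul(-1480, 68), Rational(119, 1112)) = Add(-100640, Rational(119, 1112)) = Rational(-111911561, 1112)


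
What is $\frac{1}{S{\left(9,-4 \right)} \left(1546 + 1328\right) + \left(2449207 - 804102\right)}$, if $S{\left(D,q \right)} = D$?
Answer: $\frac{1}{1670971} \approx 5.9845 \cdot 10^{-7}$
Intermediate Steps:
$\frac{1}{S{\left(9,-4 \right)} \left(1546 + 1328\right) + \left(2449207 - 804102\right)} = \frac{1}{9 \left(1546 + 1328\right) + \left(2449207 - 804102\right)} = \frac{1}{9 \cdot 2874 + \left(2449207 - 804102\right)} = \frac{1}{25866 + 1645105} = \frac{1}{1670971}$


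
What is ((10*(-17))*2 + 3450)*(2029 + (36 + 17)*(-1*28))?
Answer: 1694950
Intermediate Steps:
((10*(-17))*2 + 3450)*(2029 + (36 + 17)*(-1*28)) = (-170*2 + 3450)*(2029 + 53*(-28)) = (-340 + 3450)*(2029 - 1484) = 3110*545 = 1694950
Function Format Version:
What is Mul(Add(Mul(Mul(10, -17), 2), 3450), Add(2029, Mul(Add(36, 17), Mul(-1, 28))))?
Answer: 1694950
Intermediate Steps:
Mul(Add(Mul(Mul(10, -17), 2), 3450), Add(2029, Mul(Add(36, 17), Mul(-1, 28)))) = Mul(Add(Mul(-170, 2), 3450), Add(2029, Mul(53, -28))) = Mul(Add(-340, 3450), Add(2029, -1484)) = Mul(3110, 545) = 1694950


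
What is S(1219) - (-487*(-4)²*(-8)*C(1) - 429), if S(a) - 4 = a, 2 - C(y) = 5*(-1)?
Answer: -434700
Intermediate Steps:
C(y) = 7 (C(y) = 2 - 5*(-1) = 2 - 1*(-5) = 2 + 5 = 7)
S(a) = 4 + a
S(1219) - (-487*(-4)²*(-8)*C(1) - 429) = (4 + 1219) - (-487*(-4)²*(-8)*7 - 429) = 1223 - (-487*16*(-8)*7 - 429) = 1223 - (-(-62336)*7 - 429) = 1223 - (-487*(-896) - 429) = 1223 - (436352 - 429) = 1223 - 1*435923 = 1223 - 435923 = -434700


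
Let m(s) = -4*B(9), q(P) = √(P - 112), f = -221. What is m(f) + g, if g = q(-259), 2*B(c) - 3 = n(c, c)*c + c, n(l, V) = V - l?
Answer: -24 + I*√371 ≈ -24.0 + 19.261*I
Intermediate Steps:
B(c) = 3/2 + c/2 (B(c) = 3/2 + ((c - c)*c + c)/2 = 3/2 + (0*c + c)/2 = 3/2 + (0 + c)/2 = 3/2 + c/2)
q(P) = √(-112 + P)
m(s) = -24 (m(s) = -4*(3/2 + (½)*9) = -4*(3/2 + 9/2) = -4*6 = -24)
g = I*√371 (g = √(-112 - 259) = √(-371) = I*√371 ≈ 19.261*I)
m(f) + g = -24 + I*√371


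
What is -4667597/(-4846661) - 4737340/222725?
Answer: -4384138095983/215894514245 ≈ -20.307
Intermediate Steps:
-4667597/(-4846661) - 4737340/222725 = -4667597*(-1/4846661) - 4737340*1/222725 = 4667597/4846661 - 947468/44545 = -4384138095983/215894514245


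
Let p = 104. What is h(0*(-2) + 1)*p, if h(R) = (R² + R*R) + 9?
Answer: 1144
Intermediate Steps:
h(R) = 9 + 2*R² (h(R) = (R² + R²) + 9 = 2*R² + 9 = 9 + 2*R²)
h(0*(-2) + 1)*p = (9 + 2*(0*(-2) + 1)²)*104 = (9 + 2*(0 + 1)²)*104 = (9 + 2*1²)*104 = (9 + 2*1)*104 = (9 + 2)*104 = 11*104 = 1144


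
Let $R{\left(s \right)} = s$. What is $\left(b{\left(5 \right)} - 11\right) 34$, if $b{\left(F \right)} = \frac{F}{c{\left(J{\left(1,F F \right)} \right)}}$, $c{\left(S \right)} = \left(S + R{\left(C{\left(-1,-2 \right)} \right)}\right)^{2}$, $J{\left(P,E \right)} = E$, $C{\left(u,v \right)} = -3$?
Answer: $- \frac{90423}{242} \approx -373.65$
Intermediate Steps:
$c{\left(S \right)} = \left(-3 + S\right)^{2}$ ($c{\left(S \right)} = \left(S - 3\right)^{2} = \left(-3 + S\right)^{2}$)
$b{\left(F \right)} = \frac{F}{\left(-3 + F^{2}\right)^{2}}$ ($b{\left(F \right)} = \frac{F}{\left(-3 + F F\right)^{2}} = \frac{F}{\left(-3 + F^{2}\right)^{2}}$)
$\left(b{\left(5 \right)} - 11\right) 34 = \left(\frac{5}{\left(-3 + 5^{2}\right)^{2}} - 11\right) 34 = \left(\frac{5}{\left(-3 + 25\right)^{2}} - 11\right) 34 = \left(\frac{5}{484} - 11\right) 34 = \left(- \frac{5319}{484}\right) 34 = - \frac{90423}{242}$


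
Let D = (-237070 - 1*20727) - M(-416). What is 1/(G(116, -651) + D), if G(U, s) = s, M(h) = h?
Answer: -1/258032 ≈ -3.8755e-6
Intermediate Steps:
D = -257381 (D = (-237070 - 1*20727) - 1*(-416) = (-237070 - 20727) + 416 = -257797 + 416 = -257381)
1/(G(116, -651) + D) = 1/(-651 - 257381) = 1/(-258032) = -1/258032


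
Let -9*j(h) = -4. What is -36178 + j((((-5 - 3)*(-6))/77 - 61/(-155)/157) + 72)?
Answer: -325598/9 ≈ -36178.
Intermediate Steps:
j(h) = 4/9 (j(h) = -1/9*(-4) = 4/9)
-36178 + j((((-5 - 3)*(-6))/77 - 61/(-155)/157) + 72) = -36178 + 4/9 = -325598/9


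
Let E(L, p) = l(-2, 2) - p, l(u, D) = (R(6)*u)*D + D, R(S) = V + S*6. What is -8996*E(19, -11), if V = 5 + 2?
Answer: 1430364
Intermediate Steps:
V = 7
R(S) = 7 + 6*S (R(S) = 7 + S*6 = 7 + 6*S)
l(u, D) = D + 43*D*u (l(u, D) = ((7 + 6*6)*u)*D + D = ((7 + 36)*u)*D + D = (43*u)*D + D = 43*D*u + D = D + 43*D*u)
E(L, p) = -170 - p (E(L, p) = 2*(1 + 43*(-2)) - p = 2*(1 - 86) - p = 2*(-85) - p = -170 - p)
-8996*E(19, -11) = -8996*(-170 - 1*(-11)) = -8996*(-170 + 11) = -8996*(-159) = 1430364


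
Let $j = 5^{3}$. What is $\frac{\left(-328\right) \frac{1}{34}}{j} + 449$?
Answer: $\frac{953961}{2125} \approx 448.92$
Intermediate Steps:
$j = 125$
$\frac{\left(-328\right) \frac{1}{34}}{j} + 449 = \frac{\left(-328\right) \frac{1}{34}}{125} + 449 = \left(-328\right) \frac{1}{34} \cdot \frac{1}{125} + 449 = \left(- \frac{164}{17}\right) \frac{1}{125} + 449 = - \frac{164}{2125} + 449 = \frac{953961}{2125}$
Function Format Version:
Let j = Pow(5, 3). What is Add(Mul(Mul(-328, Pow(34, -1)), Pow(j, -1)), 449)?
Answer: Rational(953961, 2125) ≈ 448.92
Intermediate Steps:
j = 125
Add(Mul(Mul(-328, Pow(34, -1)), Pow(j, -1)), 449) = Add(Mul(Mul(-328, Pow(34, -1)), Pow(125, -1)), 449) = Add(Mul(Mul(-328, Rational(1, 34)), Rational(1, 125)), 449) = Add(Mul(Rational(-164, 17), Rational(1, 125)), 449) = Add(Rational(-164, 2125), 449) = Rational(953961, 2125)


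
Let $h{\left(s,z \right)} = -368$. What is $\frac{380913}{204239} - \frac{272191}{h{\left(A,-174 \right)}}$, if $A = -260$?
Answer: $\frac{55732193633}{75159952} \approx 741.51$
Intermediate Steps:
$\frac{380913}{204239} - \frac{272191}{h{\left(A,-174 \right)}} = \frac{380913}{204239} - \frac{272191}{-368} = 380913 \cdot \frac{1}{204239} - - \frac{272191}{368} = \frac{380913}{204239} + \frac{272191}{368} = \frac{55732193633}{75159952}$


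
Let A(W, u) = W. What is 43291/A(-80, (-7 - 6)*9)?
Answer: -43291/80 ≈ -541.14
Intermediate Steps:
43291/A(-80, (-7 - 6)*9) = 43291/(-80) = 43291*(-1/80) = -43291/80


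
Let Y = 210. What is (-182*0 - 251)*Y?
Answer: -52710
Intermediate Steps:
(-182*0 - 251)*Y = (-182*0 - 251)*210 = (0 - 251)*210 = -251*210 = -52710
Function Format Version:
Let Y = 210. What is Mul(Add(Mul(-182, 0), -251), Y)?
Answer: -52710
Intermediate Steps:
Mul(Add(Mul(-182, 0), -251), Y) = Mul(Add(Mul(-182, 0), -251), 210) = Mul(Add(0, -251), 210) = Mul(-251, 210) = -52710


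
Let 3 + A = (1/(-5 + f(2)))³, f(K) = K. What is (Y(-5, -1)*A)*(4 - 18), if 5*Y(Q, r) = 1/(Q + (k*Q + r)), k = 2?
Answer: -287/540 ≈ -0.53148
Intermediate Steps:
A = -82/27 (A = -3 + (1/(-5 + 2))³ = -3 + (1/(-3))³ = -3 + (-⅓)³ = -3 - 1/27 = -82/27 ≈ -3.0370)
Y(Q, r) = 1/(5*(r + 3*Q)) (Y(Q, r) = 1/(5*(Q + (2*Q + r))) = 1/(5*(Q + (r + 2*Q))) = 1/(5*(r + 3*Q)))
(Y(-5, -1)*A)*(4 - 18) = ((1/(5*(-1 + 3*(-5))))*(-82/27))*(4 - 18) = ((1/(5*(-1 - 15)))*(-82/27))*(-14) = (((⅕)/(-16))*(-82/27))*(-14) = (((⅕)*(-1/16))*(-82/27))*(-14) = -1/80*(-82/27)*(-14) = (41/1080)*(-14) = -287/540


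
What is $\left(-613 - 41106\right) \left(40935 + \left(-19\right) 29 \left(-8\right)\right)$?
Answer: $-1891664617$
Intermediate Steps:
$\left(-613 - 41106\right) \left(40935 + \left(-19\right) 29 \left(-8\right)\right) = - 41719 \left(40935 - -4408\right) = - 41719 \left(40935 + 4408\right) = \left(-41719\right) 45343 = -1891664617$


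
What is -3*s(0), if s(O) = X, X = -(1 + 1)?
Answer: 6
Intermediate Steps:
X = -2 (X = -1*2 = -2)
s(O) = -2
-3*s(0) = -3*(-2) = 6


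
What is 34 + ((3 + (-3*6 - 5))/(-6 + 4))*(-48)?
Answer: -446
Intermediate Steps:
34 + ((3 + (-3*6 - 5))/(-6 + 4))*(-48) = 34 + ((3 + (-18 - 5))/(-2))*(-48) = 34 + ((3 - 23)*(-½))*(-48) = 34 - 20*(-½)*(-48) = 34 + 10*(-48) = 34 - 480 = -446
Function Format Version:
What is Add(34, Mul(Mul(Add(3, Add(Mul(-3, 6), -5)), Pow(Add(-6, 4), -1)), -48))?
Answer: -446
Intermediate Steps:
Add(34, Mul(Mul(Add(3, Add(Mul(-3, 6), -5)), Pow(Add(-6, 4), -1)), -48)) = Add(34, Mul(Mul(Add(3, Add(-18, -5)), Pow(-2, -1)), -48)) = Add(34, Mul(Mul(Add(3, -23), Rational(-1, 2)), -48)) = Add(34, Mul(Mul(-20, Rational(-1, 2)), -48)) = Add(34, Mul(10, -48)) = Add(34, -480) = -446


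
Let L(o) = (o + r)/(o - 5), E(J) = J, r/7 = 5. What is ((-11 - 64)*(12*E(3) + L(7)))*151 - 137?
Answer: -645662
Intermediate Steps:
r = 35 (r = 7*5 = 35)
L(o) = (35 + o)/(-5 + o) (L(o) = (o + 35)/(o - 5) = (35 + o)/(-5 + o))
((-11 - 64)*(12*E(3) + L(7)))*151 - 137 = ((-11 - 64)*(12*3 + (35 + 7)/(-5 + 7)))*151 - 137 = -75*(36 + 42/2)*151 - 137 = -75*(36 + (1/2)*42)*151 - 137 = -75*(36 + 21)*151 - 137 = -75*57*151 - 137 = -4275*151 - 137 = -645525 - 137 = -645662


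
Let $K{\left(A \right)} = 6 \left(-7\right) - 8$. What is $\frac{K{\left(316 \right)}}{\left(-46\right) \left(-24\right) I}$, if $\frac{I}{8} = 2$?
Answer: $- \frac{25}{8832} \approx -0.0028306$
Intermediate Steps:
$I = 16$ ($I = 8 \cdot 2 = 16$)
$K{\left(A \right)} = -50$ ($K{\left(A \right)} = -42 - 8 = -50$)
$\frac{K{\left(316 \right)}}{\left(-46\right) \left(-24\right) I} = - \frac{50}{\left(-46\right) \left(-24\right) 16} = - \frac{50}{1104 \cdot 16} = - \frac{50}{17664} = \left(-50\right) \frac{1}{17664} = - \frac{25}{8832}$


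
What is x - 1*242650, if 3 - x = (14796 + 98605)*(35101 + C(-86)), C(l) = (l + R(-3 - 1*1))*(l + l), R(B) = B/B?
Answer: -5638653768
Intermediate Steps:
R(B) = 1
C(l) = 2*l*(1 + l) (C(l) = (l + 1)*(l + l) = (1 + l)*(2*l) = 2*l*(1 + l))
x = -5638411118 (x = 3 - (14796 + 98605)*(35101 + 2*(-86)*(1 - 86)) = 3 - 113401*(35101 + 2*(-86)*(-85)) = 3 - 113401*(35101 + 14620) = 3 - 113401*49721 = 3 - 1*5638411121 = 3 - 5638411121 = -5638411118)
x - 1*242650 = -5638411118 - 1*242650 = -5638411118 - 242650 = -5638653768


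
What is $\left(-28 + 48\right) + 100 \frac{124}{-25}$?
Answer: $-476$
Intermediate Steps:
$\left(-28 + 48\right) + 100 \frac{124}{-25} = 20 + 100 \cdot 124 \left(- \frac{1}{25}\right) = 20 + 100 \left(- \frac{124}{25}\right) = 20 - 496 = -476$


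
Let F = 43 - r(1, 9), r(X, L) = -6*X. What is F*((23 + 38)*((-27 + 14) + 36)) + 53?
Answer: 68800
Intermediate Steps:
F = 49 (F = 43 - (-6) = 43 - 1*(-6) = 43 + 6 = 49)
F*((23 + 38)*((-27 + 14) + 36)) + 53 = 49*((23 + 38)*((-27 + 14) + 36)) + 53 = 49*(61*(-13 + 36)) + 53 = 49*(61*23) + 53 = 49*1403 + 53 = 68747 + 53 = 68800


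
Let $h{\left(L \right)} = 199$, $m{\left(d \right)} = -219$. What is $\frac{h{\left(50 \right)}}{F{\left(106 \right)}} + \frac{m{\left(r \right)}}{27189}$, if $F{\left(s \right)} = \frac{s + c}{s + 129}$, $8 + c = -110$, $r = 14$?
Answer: $- \frac{141277357}{36252} \approx -3897.1$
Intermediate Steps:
$c = -118$ ($c = -8 - 110 = -118$)
$F{\left(s \right)} = \frac{-118 + s}{129 + s}$ ($F{\left(s \right)} = \frac{s - 118}{s + 129} = \frac{-118 + s}{129 + s}$)
$\frac{h{\left(50 \right)}}{F{\left(106 \right)}} + \frac{m{\left(r \right)}}{27189} = \frac{199}{\frac{1}{129 + 106} \left(-118 + 106\right)} - \frac{219}{27189} = \frac{199}{\frac{1}{235} \left(-12\right)} - \frac{73}{9063} = \frac{199}{- \frac{12}{235}} - \frac{73}{9063} = 199 \left(- \frac{235}{12}\right) - \frac{73}{9063} = - \frac{46765}{12} - \frac{73}{9063} = - \frac{141277357}{36252}$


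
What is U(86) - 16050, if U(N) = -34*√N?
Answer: -16050 - 34*√86 ≈ -16365.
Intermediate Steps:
U(86) - 16050 = -34*√86 - 16050 = -16050 - 34*√86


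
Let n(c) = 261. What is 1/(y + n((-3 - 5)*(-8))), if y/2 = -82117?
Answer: -1/163973 ≈ -6.0986e-6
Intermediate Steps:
y = -164234 (y = 2*(-82117) = -164234)
1/(y + n((-3 - 5)*(-8))) = 1/(-164234 + 261) = 1/(-163973) = -1/163973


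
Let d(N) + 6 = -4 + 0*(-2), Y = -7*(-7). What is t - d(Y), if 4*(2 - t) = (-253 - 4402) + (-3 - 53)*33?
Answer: 6551/4 ≈ 1637.8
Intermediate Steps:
Y = 49
d(N) = -10 (d(N) = -6 + (-4 + 0*(-2)) = -6 + (-4 + 0) = -6 - 4 = -10)
t = 6511/4 (t = 2 - ((-253 - 4402) + (-3 - 53)*33)/4 = 2 - (-4655 - 56*33)/4 = 2 - (-4655 - 1848)/4 = 2 - 1/4*(-6503) = 2 + 6503/4 = 6511/4 ≈ 1627.8)
t - d(Y) = 6511/4 - 1*(-10) = 6511/4 + 10 = 6551/4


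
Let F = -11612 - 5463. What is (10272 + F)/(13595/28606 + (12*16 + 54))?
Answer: -194606618/7050671 ≈ -27.601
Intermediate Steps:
F = -17075
(10272 + F)/(13595/28606 + (12*16 + 54)) = (10272 - 17075)/(13595/28606 + (12*16 + 54)) = -6803/(13595*(1/28606) + (192 + 54)) = -6803/(13595/28606 + 246) = -6803/7050671/28606 = -6803*28606/7050671 = -194606618/7050671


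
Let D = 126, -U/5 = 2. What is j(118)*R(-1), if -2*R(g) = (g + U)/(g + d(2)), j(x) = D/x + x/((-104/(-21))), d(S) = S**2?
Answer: 280049/6136 ≈ 45.640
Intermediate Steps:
U = -10 (U = -5*2 = -10)
j(x) = 126/x + 21*x/104 (j(x) = 126/x + x/((-104/(-21))) = 126/x + x/((-104*(-1/21))) = 126/x + x/(104/21) = 126/x + x*(21/104) = 126/x + 21*x/104)
R(g) = -(-10 + g)/(2*(4 + g)) (R(g) = -(g - 10)/(2*(g + 2**2)) = -(-10 + g)/(2*(g + 4)) = -(-10 + g)/(2*(4 + g)))
j(118)*R(-1) = (126/118 + (21/104)*118)*((10 - 1*(-1))/(2*(4 - 1))) = (126*(1/118) + 1239/52)*((1/2)*(10 + 1)/3) = (63/59 + 1239/52)*((1/2)*(1/3)*11) = (76377/3068)*(11/6) = 280049/6136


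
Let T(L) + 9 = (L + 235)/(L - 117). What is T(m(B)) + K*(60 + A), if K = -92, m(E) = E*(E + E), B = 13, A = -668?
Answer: 12360440/221 ≈ 55930.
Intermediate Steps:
m(E) = 2*E² (m(E) = E*(2*E) = 2*E²)
T(L) = -9 + (235 + L)/(-117 + L) (T(L) = -9 + (L + 235)/(L - 117) = -9 + (235 + L)/(-117 + L))
T(m(B)) + K*(60 + A) = 8*(161 - 2*13²)/(-117 + 2*13²) - 92*(60 - 668) = 8*(161 - 2*169)/(-117 + 2*169) - 92*(-608) = 8*(161 - 1*338)/(-117 + 338) + 55936 = 8*(161 - 338)/221 + 55936 = 8*(1/221)*(-177) + 55936 = -1416/221 + 55936 = 12360440/221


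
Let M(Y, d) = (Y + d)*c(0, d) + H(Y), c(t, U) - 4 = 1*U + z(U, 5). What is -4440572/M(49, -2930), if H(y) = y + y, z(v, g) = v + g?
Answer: -4440572/16856829 ≈ -0.26343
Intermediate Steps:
z(v, g) = g + v
c(t, U) = 9 + 2*U (c(t, U) = 4 + (1*U + (5 + U)) = 4 + (U + (5 + U)) = 4 + (5 + 2*U) = 9 + 2*U)
H(y) = 2*y
M(Y, d) = 2*Y + (9 + 2*d)*(Y + d) (M(Y, d) = (Y + d)*(9 + 2*d) + 2*Y = (9 + 2*d)*(Y + d) + 2*Y = 2*Y + (9 + 2*d)*(Y + d))
-4440572/M(49, -2930) = -4440572/(2*49 + 49*(9 + 2*(-2930)) - 2930*(9 + 2*(-2930))) = -4440572/(98 + 49*(9 - 5860) - 2930*(9 - 5860)) = -4440572/(98 + 49*(-5851) - 2930*(-5851)) = -4440572/(98 - 286699 + 17143430) = -4440572/16856829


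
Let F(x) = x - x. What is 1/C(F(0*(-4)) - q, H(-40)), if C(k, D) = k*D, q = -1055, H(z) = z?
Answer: -1/42200 ≈ -2.3697e-5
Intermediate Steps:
F(x) = 0
C(k, D) = D*k
1/C(F(0*(-4)) - q, H(-40)) = 1/(-40*(0 - 1*(-1055))) = 1/(-40*(0 + 1055)) = 1/(-40*1055) = 1/(-42200) = -1/42200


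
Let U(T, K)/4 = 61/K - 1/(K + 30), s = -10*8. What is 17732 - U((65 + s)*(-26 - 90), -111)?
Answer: 53149244/2997 ≈ 17734.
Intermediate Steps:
s = -80
U(T, K) = -4/(30 + K) + 244/K (U(T, K) = 4*(61/K - 1/(K + 30)) = 4*(61/K - 1/(30 + K)) = 4*(-1/(30 + K) + 61/K) = -4/(30 + K) + 244/K)
17732 - U((65 + s)*(-26 - 90), -111) = 17732 - 120*(61 + 2*(-111))/((-111)*(30 - 111)) = 17732 - 120*(-1)*(61 - 222)/(111*(-81)) = 17732 - 120*(-1)*(-1)*(-161)/(111*81) = 17732 - 1*(-6440/2997) = 17732 + 6440/2997 = 53149244/2997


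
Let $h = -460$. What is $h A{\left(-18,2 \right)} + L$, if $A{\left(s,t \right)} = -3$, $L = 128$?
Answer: $1508$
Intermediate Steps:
$h A{\left(-18,2 \right)} + L = \left(-460\right) \left(-3\right) + 128 = 1380 + 128 = 1508$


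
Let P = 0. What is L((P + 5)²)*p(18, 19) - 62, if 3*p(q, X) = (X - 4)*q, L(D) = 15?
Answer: 1288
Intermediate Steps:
p(q, X) = q*(-4 + X)/3 (p(q, X) = ((X - 4)*q)/3 = ((-4 + X)*q)/3 = (q*(-4 + X))/3 = q*(-4 + X)/3)
L((P + 5)²)*p(18, 19) - 62 = 15*((⅓)*18*(-4 + 19)) - 62 = 15*((⅓)*18*15) - 62 = 15*90 - 62 = 1350 - 62 = 1288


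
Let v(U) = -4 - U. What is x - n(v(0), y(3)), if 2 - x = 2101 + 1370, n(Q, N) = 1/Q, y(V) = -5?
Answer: -13875/4 ≈ -3468.8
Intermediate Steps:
x = -3469 (x = 2 - (2101 + 1370) = 2 - 1*3471 = 2 - 3471 = -3469)
x - n(v(0), y(3)) = -3469 - 1/(-4 - 1*0) = -3469 - 1/(-4 + 0) = -3469 - 1/(-4) = -3469 - 1*(-¼) = -3469 + ¼ = -13875/4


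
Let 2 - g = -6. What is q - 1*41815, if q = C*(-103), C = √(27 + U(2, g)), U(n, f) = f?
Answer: -41815 - 103*√35 ≈ -42424.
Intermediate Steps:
g = 8 (g = 2 - 1*(-6) = 2 + 6 = 8)
C = √35 (C = √(27 + 8) = √35 ≈ 5.9161)
q = -103*√35 (q = √35*(-103) = -103*√35 ≈ -609.36)
q - 1*41815 = -103*√35 - 1*41815 = -103*√35 - 41815 = -41815 - 103*√35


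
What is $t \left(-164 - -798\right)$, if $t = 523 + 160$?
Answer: $433022$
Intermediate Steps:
$t = 683$
$t \left(-164 - -798\right) = 683 \left(-164 - -798\right) = 683 \left(-164 + 798\right) = 683 \cdot 634 = 433022$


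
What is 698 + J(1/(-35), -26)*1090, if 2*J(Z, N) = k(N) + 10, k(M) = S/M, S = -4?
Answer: 81014/13 ≈ 6231.8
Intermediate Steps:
k(M) = -4/M
J(Z, N) = 5 - 2/N (J(Z, N) = (-4/N + 10)/2 = (10 - 4/N)/2 = 5 - 2/N)
698 + J(1/(-35), -26)*1090 = 698 + (5 - 2/(-26))*1090 = 698 + (5 - 2*(-1/26))*1090 = 698 + (5 + 1/13)*1090 = 698 + (66/13)*1090 = 698 + 71940/13 = 81014/13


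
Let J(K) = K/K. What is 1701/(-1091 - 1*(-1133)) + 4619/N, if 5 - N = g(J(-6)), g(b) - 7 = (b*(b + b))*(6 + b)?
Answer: -3971/16 ≈ -248.19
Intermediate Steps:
J(K) = 1
g(b) = 7 + 2*b²*(6 + b) (g(b) = 7 + (b*(b + b))*(6 + b) = 7 + (b*(2*b))*(6 + b) = 7 + (2*b²)*(6 + b) = 7 + 2*b²*(6 + b))
N = -16 (N = 5 - (7 + 2*1³ + 12*1²) = 5 - (7 + 2*1 + 12*1) = 5 - (7 + 2 + 12) = 5 - 1*21 = 5 - 21 = -16)
1701/(-1091 - 1*(-1133)) + 4619/N = 1701/(-1091 - 1*(-1133)) + 4619/(-16) = 1701/(-1091 + 1133) + 4619*(-1/16) = 1701/42 - 4619/16 = 1701*(1/42) - 4619/16 = 81/2 - 4619/16 = -3971/16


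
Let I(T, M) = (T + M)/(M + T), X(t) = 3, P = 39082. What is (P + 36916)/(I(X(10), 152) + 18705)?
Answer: 37999/9353 ≈ 4.0628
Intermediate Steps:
I(T, M) = 1 (I(T, M) = (M + T)/(M + T) = 1)
(P + 36916)/(I(X(10), 152) + 18705) = (39082 + 36916)/(1 + 18705) = 75998/18706 = 75998*(1/18706) = 37999/9353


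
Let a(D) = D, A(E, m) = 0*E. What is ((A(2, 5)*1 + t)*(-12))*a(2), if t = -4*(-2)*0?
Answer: 0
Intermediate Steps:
A(E, m) = 0
t = 0 (t = 8*0 = 0)
((A(2, 5)*1 + t)*(-12))*a(2) = ((0*1 + 0)*(-12))*2 = ((0 + 0)*(-12))*2 = (0*(-12))*2 = 0*2 = 0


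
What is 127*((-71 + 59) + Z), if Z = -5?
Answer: -2159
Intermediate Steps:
127*((-71 + 59) + Z) = 127*((-71 + 59) - 5) = 127*(-12 - 5) = 127*(-17) = -2159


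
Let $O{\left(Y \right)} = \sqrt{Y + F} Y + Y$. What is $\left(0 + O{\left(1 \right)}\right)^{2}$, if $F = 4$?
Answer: $\left(1 + \sqrt{5}\right)^{2} \approx 10.472$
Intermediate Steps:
$O{\left(Y \right)} = Y + Y \sqrt{4 + Y}$ ($O{\left(Y \right)} = \sqrt{Y + 4} Y + Y = \sqrt{4 + Y} Y + Y = Y \sqrt{4 + Y} + Y = Y + Y \sqrt{4 + Y}$)
$\left(0 + O{\left(1 \right)}\right)^{2} = \left(0 + 1 \left(1 + \sqrt{4 + 1}\right)\right)^{2} = \left(0 + 1 \left(1 + \sqrt{5}\right)\right)^{2} = \left(0 + \left(1 + \sqrt{5}\right)\right)^{2} = \left(1 + \sqrt{5}\right)^{2}$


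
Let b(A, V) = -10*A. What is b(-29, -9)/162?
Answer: 145/81 ≈ 1.7901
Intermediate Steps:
b(-29, -9)/162 = -10*(-29)/162 = 290*(1/162) = 145/81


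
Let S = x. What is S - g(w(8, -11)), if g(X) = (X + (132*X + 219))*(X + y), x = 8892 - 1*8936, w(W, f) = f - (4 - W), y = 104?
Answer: 69020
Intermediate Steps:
w(W, f) = -4 + W + f (w(W, f) = f + (-4 + W) = -4 + W + f)
x = -44 (x = 8892 - 8936 = -44)
S = -44
g(X) = (104 + X)*(219 + 133*X) (g(X) = (X + (132*X + 219))*(X + 104) = (X + (219 + 132*X))*(104 + X) = (219 + 133*X)*(104 + X) = (104 + X)*(219 + 133*X))
S - g(w(8, -11)) = -44 - (22776 + 133*(-4 + 8 - 11)² + 14051*(-4 + 8 - 11)) = -44 - (22776 + 133*(-7)² + 14051*(-7)) = -44 - (22776 + 133*49 - 98357) = -44 - (22776 + 6517 - 98357) = -44 - 1*(-69064) = -44 + 69064 = 69020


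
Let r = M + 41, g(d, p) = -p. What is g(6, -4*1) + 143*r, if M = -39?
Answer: 290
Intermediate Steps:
r = 2 (r = -39 + 41 = 2)
g(6, -4*1) + 143*r = -(-4) + 143*2 = -1*(-4) + 286 = 4 + 286 = 290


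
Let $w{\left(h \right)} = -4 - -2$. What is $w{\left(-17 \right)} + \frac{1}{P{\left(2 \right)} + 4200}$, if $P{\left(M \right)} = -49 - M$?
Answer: $- \frac{8297}{4149} \approx -1.9998$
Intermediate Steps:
$w{\left(h \right)} = -2$ ($w{\left(h \right)} = -4 + 2 = -2$)
$w{\left(-17 \right)} + \frac{1}{P{\left(2 \right)} + 4200} = -2 + \frac{1}{\left(-49 - 2\right) + 4200} = -2 + \frac{1}{-51 + 4200} = -2 + \frac{1}{4149} = - \frac{8297}{4149}$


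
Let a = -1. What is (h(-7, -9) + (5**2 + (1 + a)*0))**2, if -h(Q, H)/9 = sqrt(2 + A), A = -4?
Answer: 463 - 450*I*sqrt(2) ≈ 463.0 - 636.4*I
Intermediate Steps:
h(Q, H) = -9*I*sqrt(2) (h(Q, H) = -9*sqrt(2 - 4) = -9*I*sqrt(2))
(h(-7, -9) + (5**2 + (1 + a)*0))**2 = (-9*I*sqrt(2) + (5**2 + (1 - 1)*0))**2 = (-9*I*sqrt(2) + (25 + 0*0))**2 = (-9*I*sqrt(2) + (25 + 0))**2 = (-9*I*sqrt(2) + 25)**2 = (25 - 9*I*sqrt(2))**2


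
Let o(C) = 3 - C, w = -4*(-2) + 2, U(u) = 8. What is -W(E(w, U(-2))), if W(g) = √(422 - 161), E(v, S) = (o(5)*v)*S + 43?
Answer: -3*√29 ≈ -16.155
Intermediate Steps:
w = 10 (w = 8 + 2 = 10)
E(v, S) = 43 - 2*S*v (E(v, S) = ((3 - 1*5)*v)*S + 43 = ((3 - 5)*v)*S + 43 = (-2*v)*S + 43 = -2*S*v + 43 = 43 - 2*S*v)
W(g) = 3*√29 (W(g) = √261 = 3*√29)
-W(E(w, U(-2))) = -3*√29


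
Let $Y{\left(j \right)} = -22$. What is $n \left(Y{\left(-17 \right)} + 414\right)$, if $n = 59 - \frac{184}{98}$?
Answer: $22392$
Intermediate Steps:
$n = \frac{2799}{49}$ ($n = 59 - 184 \cdot \frac{1}{98} = 59 - \frac{92}{49} = \frac{2799}{49} \approx 57.122$)
$n \left(Y{\left(-17 \right)} + 414\right) = \frac{2799 \left(-22 + 414\right)}{49} = \frac{2799}{49} \cdot 392 = 22392$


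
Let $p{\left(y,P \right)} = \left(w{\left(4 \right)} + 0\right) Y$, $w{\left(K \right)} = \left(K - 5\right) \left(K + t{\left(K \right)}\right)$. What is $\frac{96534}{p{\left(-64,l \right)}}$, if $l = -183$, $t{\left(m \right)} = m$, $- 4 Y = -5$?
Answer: $- \frac{48267}{5} \approx -9653.4$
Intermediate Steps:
$Y = \frac{5}{4}$ ($Y = \left(- \frac{1}{4}\right) \left(-5\right) = \frac{5}{4} \approx 1.25$)
$w{\left(K \right)} = 2 K \left(-5 + K\right)$ ($w{\left(K \right)} = \left(K - 5\right) \left(K + K\right) = \left(-5 + K\right) 2 K = 2 K \left(-5 + K\right)$)
$p{\left(y,P \right)} = -10$ ($p{\left(y,P \right)} = \left(2 \cdot 4 \left(-5 + 4\right) + 0\right) \frac{5}{4} = \left(2 \cdot 4 \left(-1\right) + 0\right) \frac{5}{4} = \left(-8 + 0\right) \frac{5}{4} = \left(-8\right) \frac{5}{4} = -10$)
$\frac{96534}{p{\left(-64,l \right)}} = \frac{96534}{-10} = 96534 \left(- \frac{1}{10}\right) = - \frac{48267}{5}$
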